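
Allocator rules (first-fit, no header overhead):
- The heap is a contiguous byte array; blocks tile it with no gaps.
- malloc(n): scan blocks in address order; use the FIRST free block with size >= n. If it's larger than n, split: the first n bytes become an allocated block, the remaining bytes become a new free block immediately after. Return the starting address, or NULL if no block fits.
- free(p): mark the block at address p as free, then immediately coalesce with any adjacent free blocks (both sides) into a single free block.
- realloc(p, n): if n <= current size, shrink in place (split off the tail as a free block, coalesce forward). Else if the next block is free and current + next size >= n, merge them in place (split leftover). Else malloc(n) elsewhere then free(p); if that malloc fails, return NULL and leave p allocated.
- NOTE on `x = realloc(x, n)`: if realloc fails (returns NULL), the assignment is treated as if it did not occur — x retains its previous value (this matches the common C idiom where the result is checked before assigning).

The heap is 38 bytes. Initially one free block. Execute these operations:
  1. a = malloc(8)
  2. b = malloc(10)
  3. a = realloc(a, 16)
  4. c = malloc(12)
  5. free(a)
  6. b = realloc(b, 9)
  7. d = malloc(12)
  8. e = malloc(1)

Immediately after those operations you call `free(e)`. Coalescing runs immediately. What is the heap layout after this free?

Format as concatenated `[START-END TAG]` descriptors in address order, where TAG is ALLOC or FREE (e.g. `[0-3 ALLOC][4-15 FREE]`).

Answer: [0-7 FREE][8-16 ALLOC][17-28 ALLOC][29-37 FREE]

Derivation:
Op 1: a = malloc(8) -> a = 0; heap: [0-7 ALLOC][8-37 FREE]
Op 2: b = malloc(10) -> b = 8; heap: [0-7 ALLOC][8-17 ALLOC][18-37 FREE]
Op 3: a = realloc(a, 16) -> a = 18; heap: [0-7 FREE][8-17 ALLOC][18-33 ALLOC][34-37 FREE]
Op 4: c = malloc(12) -> c = NULL; heap: [0-7 FREE][8-17 ALLOC][18-33 ALLOC][34-37 FREE]
Op 5: free(a) -> (freed a); heap: [0-7 FREE][8-17 ALLOC][18-37 FREE]
Op 6: b = realloc(b, 9) -> b = 8; heap: [0-7 FREE][8-16 ALLOC][17-37 FREE]
Op 7: d = malloc(12) -> d = 17; heap: [0-7 FREE][8-16 ALLOC][17-28 ALLOC][29-37 FREE]
Op 8: e = malloc(1) -> e = 0; heap: [0-0 ALLOC][1-7 FREE][8-16 ALLOC][17-28 ALLOC][29-37 FREE]
free(e): e = 0 -> block [0-0 ALLOC]; mark free, coalesce with adjacent free neighbors -> [0-7 FREE][8-16 ALLOC][17-28 ALLOC][29-37 FREE]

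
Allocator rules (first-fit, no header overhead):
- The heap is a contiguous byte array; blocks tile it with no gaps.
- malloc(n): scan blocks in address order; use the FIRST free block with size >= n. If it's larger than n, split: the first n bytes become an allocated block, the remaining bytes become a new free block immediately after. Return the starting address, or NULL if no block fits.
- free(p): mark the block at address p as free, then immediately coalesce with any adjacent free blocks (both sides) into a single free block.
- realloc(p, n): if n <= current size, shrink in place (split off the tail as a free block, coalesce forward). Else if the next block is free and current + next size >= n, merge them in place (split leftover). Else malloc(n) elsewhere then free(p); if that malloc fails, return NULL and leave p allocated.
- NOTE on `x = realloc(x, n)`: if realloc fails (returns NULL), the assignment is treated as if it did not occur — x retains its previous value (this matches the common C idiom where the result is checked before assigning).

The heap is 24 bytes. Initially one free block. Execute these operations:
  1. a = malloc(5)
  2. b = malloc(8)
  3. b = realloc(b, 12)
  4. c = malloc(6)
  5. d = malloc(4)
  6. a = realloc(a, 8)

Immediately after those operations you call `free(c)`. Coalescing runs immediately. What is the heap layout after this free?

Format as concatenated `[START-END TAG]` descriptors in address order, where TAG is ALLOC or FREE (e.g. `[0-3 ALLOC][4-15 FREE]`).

Op 1: a = malloc(5) -> a = 0; heap: [0-4 ALLOC][5-23 FREE]
Op 2: b = malloc(8) -> b = 5; heap: [0-4 ALLOC][5-12 ALLOC][13-23 FREE]
Op 3: b = realloc(b, 12) -> b = 5; heap: [0-4 ALLOC][5-16 ALLOC][17-23 FREE]
Op 4: c = malloc(6) -> c = 17; heap: [0-4 ALLOC][5-16 ALLOC][17-22 ALLOC][23-23 FREE]
Op 5: d = malloc(4) -> d = NULL; heap: [0-4 ALLOC][5-16 ALLOC][17-22 ALLOC][23-23 FREE]
Op 6: a = realloc(a, 8) -> NULL (a unchanged); heap: [0-4 ALLOC][5-16 ALLOC][17-22 ALLOC][23-23 FREE]
free(c): c = 17 -> block [17-22 ALLOC]; mark free, coalesce with adjacent free neighbors -> [0-4 ALLOC][5-16 ALLOC][17-23 FREE]

Answer: [0-4 ALLOC][5-16 ALLOC][17-23 FREE]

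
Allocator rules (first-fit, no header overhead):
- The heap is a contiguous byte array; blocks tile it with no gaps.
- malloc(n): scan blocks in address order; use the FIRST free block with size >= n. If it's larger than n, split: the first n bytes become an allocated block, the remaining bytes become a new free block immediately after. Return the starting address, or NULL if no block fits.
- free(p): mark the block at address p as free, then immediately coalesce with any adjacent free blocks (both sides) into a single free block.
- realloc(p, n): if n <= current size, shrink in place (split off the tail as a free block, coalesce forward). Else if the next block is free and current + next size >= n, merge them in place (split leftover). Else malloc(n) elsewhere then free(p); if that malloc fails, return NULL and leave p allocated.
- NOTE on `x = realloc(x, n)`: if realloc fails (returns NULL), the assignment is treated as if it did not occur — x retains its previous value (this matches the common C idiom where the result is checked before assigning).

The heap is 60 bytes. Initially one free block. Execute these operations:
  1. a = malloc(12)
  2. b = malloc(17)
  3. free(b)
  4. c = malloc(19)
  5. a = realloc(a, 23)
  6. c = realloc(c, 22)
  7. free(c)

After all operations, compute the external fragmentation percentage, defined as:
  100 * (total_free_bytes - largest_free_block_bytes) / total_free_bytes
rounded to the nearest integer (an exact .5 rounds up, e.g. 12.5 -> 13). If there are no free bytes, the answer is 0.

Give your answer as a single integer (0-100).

Op 1: a = malloc(12) -> a = 0; heap: [0-11 ALLOC][12-59 FREE]
Op 2: b = malloc(17) -> b = 12; heap: [0-11 ALLOC][12-28 ALLOC][29-59 FREE]
Op 3: free(b) -> (freed b); heap: [0-11 ALLOC][12-59 FREE]
Op 4: c = malloc(19) -> c = 12; heap: [0-11 ALLOC][12-30 ALLOC][31-59 FREE]
Op 5: a = realloc(a, 23) -> a = 31; heap: [0-11 FREE][12-30 ALLOC][31-53 ALLOC][54-59 FREE]
Op 6: c = realloc(c, 22) -> NULL (c unchanged); heap: [0-11 FREE][12-30 ALLOC][31-53 ALLOC][54-59 FREE]
Op 7: free(c) -> (freed c); heap: [0-30 FREE][31-53 ALLOC][54-59 FREE]
Free blocks: [31 6] total_free=37 largest=31 -> 100*(37-31)/37 = 600/37 ≈ 16.216 -> rounds to 16

Answer: 16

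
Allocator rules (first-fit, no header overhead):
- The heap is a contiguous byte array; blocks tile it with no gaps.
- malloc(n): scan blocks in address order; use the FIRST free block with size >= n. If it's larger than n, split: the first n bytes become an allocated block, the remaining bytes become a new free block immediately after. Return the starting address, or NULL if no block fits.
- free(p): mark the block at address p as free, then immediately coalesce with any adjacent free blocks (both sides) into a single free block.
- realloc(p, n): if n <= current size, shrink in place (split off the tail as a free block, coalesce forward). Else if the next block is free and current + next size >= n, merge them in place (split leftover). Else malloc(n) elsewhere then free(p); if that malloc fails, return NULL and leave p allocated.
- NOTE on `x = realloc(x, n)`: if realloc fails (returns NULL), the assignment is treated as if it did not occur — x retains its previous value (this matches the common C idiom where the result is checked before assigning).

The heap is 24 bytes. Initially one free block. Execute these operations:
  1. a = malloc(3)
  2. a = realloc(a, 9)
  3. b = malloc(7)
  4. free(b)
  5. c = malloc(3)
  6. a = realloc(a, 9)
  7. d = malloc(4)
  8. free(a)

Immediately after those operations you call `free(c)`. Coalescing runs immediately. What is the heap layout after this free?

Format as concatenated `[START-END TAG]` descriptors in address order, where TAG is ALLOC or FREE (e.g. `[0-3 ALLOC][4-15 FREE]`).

Op 1: a = malloc(3) -> a = 0; heap: [0-2 ALLOC][3-23 FREE]
Op 2: a = realloc(a, 9) -> a = 0; heap: [0-8 ALLOC][9-23 FREE]
Op 3: b = malloc(7) -> b = 9; heap: [0-8 ALLOC][9-15 ALLOC][16-23 FREE]
Op 4: free(b) -> (freed b); heap: [0-8 ALLOC][9-23 FREE]
Op 5: c = malloc(3) -> c = 9; heap: [0-8 ALLOC][9-11 ALLOC][12-23 FREE]
Op 6: a = realloc(a, 9) -> a = 0; heap: [0-8 ALLOC][9-11 ALLOC][12-23 FREE]
Op 7: d = malloc(4) -> d = 12; heap: [0-8 ALLOC][9-11 ALLOC][12-15 ALLOC][16-23 FREE]
Op 8: free(a) -> (freed a); heap: [0-8 FREE][9-11 ALLOC][12-15 ALLOC][16-23 FREE]
free(c): c = 9 -> block [9-11 ALLOC]; mark free, coalesce with adjacent free neighbors -> [0-11 FREE][12-15 ALLOC][16-23 FREE]

Answer: [0-11 FREE][12-15 ALLOC][16-23 FREE]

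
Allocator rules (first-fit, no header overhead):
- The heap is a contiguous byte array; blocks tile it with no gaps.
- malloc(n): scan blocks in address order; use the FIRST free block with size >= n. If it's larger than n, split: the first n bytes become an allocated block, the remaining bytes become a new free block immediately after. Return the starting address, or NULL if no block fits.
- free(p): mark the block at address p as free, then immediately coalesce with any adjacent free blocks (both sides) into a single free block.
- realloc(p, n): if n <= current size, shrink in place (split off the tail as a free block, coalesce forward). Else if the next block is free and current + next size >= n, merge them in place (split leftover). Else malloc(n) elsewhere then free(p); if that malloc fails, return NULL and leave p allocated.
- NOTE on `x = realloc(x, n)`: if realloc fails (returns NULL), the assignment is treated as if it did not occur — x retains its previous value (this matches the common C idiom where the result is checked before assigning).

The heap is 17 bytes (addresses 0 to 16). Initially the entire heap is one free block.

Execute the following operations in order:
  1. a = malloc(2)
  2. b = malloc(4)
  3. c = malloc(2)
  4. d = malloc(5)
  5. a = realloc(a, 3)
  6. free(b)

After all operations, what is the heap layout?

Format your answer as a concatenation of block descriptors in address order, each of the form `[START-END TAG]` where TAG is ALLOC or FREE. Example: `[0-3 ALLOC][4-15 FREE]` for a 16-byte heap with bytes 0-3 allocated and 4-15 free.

Answer: [0-5 FREE][6-7 ALLOC][8-12 ALLOC][13-15 ALLOC][16-16 FREE]

Derivation:
Op 1: a = malloc(2) -> a = 0; heap: [0-1 ALLOC][2-16 FREE]
Op 2: b = malloc(4) -> b = 2; heap: [0-1 ALLOC][2-5 ALLOC][6-16 FREE]
Op 3: c = malloc(2) -> c = 6; heap: [0-1 ALLOC][2-5 ALLOC][6-7 ALLOC][8-16 FREE]
Op 4: d = malloc(5) -> d = 8; heap: [0-1 ALLOC][2-5 ALLOC][6-7 ALLOC][8-12 ALLOC][13-16 FREE]
Op 5: a = realloc(a, 3) -> a = 13; heap: [0-1 FREE][2-5 ALLOC][6-7 ALLOC][8-12 ALLOC][13-15 ALLOC][16-16 FREE]
Op 6: free(b) -> (freed b); heap: [0-5 FREE][6-7 ALLOC][8-12 ALLOC][13-15 ALLOC][16-16 FREE]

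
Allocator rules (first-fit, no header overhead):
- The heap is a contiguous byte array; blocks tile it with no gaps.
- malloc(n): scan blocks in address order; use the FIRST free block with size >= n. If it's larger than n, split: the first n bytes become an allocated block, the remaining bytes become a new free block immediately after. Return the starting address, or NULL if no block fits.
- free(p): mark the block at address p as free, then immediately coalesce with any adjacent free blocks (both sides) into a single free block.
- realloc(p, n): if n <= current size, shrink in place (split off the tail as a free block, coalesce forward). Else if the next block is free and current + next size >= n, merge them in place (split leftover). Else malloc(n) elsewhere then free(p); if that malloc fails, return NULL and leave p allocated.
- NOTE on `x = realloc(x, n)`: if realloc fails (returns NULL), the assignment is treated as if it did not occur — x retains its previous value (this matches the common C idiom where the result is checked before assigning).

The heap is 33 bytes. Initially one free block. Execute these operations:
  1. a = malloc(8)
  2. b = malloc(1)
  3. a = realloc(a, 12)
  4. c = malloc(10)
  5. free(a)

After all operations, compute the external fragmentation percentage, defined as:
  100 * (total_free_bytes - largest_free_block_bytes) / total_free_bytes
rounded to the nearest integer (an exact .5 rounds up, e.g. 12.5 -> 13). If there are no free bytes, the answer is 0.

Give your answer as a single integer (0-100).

Op 1: a = malloc(8) -> a = 0; heap: [0-7 ALLOC][8-32 FREE]
Op 2: b = malloc(1) -> b = 8; heap: [0-7 ALLOC][8-8 ALLOC][9-32 FREE]
Op 3: a = realloc(a, 12) -> a = 9; heap: [0-7 FREE][8-8 ALLOC][9-20 ALLOC][21-32 FREE]
Op 4: c = malloc(10) -> c = 21; heap: [0-7 FREE][8-8 ALLOC][9-20 ALLOC][21-30 ALLOC][31-32 FREE]
Op 5: free(a) -> (freed a); heap: [0-7 FREE][8-8 ALLOC][9-20 FREE][21-30 ALLOC][31-32 FREE]
Free blocks: [8 12 2] total_free=22 largest=12 -> 100*(22-12)/22 = 1000/22 ≈ 45.455 -> rounds to 45

Answer: 45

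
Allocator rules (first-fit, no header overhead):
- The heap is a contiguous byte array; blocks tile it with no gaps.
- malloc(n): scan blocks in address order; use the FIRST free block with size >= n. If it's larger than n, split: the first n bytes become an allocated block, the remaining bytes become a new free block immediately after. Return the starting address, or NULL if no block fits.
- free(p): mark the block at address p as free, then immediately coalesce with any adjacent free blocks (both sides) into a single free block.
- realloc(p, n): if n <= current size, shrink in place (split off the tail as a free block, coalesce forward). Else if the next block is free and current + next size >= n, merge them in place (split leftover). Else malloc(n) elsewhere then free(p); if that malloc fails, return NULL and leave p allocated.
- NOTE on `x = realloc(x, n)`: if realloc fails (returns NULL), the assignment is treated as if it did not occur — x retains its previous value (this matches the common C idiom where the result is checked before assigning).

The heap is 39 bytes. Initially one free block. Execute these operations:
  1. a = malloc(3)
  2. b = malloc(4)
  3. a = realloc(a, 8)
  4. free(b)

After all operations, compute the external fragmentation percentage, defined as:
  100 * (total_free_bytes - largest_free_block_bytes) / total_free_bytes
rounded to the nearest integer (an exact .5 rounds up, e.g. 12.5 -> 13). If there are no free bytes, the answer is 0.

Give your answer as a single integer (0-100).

Op 1: a = malloc(3) -> a = 0; heap: [0-2 ALLOC][3-38 FREE]
Op 2: b = malloc(4) -> b = 3; heap: [0-2 ALLOC][3-6 ALLOC][7-38 FREE]
Op 3: a = realloc(a, 8) -> a = 7; heap: [0-2 FREE][3-6 ALLOC][7-14 ALLOC][15-38 FREE]
Op 4: free(b) -> (freed b); heap: [0-6 FREE][7-14 ALLOC][15-38 FREE]
Free blocks: [7 24] total_free=31 largest=24 -> 100*(31-24)/31 = 700/31 ≈ 22.581 -> rounds to 23

Answer: 23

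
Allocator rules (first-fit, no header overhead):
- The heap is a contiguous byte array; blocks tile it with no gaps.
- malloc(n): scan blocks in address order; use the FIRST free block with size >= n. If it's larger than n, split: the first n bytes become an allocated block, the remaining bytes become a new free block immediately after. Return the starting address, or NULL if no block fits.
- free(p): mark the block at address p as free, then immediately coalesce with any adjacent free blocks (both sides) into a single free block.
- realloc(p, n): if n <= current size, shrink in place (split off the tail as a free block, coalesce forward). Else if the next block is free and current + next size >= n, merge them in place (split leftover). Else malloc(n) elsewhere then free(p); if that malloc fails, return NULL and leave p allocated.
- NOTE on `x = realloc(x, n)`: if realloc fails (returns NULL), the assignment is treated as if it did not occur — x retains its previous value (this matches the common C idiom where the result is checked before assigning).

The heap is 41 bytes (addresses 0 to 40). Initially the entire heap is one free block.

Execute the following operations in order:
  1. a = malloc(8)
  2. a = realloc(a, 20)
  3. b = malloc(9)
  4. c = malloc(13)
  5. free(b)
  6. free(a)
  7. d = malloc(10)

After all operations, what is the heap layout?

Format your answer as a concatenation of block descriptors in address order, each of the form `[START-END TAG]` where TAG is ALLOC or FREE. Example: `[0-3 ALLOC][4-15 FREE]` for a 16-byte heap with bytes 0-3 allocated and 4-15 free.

Op 1: a = malloc(8) -> a = 0; heap: [0-7 ALLOC][8-40 FREE]
Op 2: a = realloc(a, 20) -> a = 0; heap: [0-19 ALLOC][20-40 FREE]
Op 3: b = malloc(9) -> b = 20; heap: [0-19 ALLOC][20-28 ALLOC][29-40 FREE]
Op 4: c = malloc(13) -> c = NULL; heap: [0-19 ALLOC][20-28 ALLOC][29-40 FREE]
Op 5: free(b) -> (freed b); heap: [0-19 ALLOC][20-40 FREE]
Op 6: free(a) -> (freed a); heap: [0-40 FREE]
Op 7: d = malloc(10) -> d = 0; heap: [0-9 ALLOC][10-40 FREE]

Answer: [0-9 ALLOC][10-40 FREE]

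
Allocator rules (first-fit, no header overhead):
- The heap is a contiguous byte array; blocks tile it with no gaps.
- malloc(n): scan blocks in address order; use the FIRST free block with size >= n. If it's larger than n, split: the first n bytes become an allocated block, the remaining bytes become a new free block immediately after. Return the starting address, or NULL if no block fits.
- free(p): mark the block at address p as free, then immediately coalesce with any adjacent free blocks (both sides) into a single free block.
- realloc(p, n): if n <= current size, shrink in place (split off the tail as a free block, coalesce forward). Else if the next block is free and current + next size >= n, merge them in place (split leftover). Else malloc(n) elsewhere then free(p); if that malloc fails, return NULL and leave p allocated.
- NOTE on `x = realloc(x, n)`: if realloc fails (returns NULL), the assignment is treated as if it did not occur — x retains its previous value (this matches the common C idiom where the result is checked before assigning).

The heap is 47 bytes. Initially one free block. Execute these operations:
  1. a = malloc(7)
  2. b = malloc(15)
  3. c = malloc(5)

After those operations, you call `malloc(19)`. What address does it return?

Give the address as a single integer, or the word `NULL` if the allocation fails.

Answer: 27

Derivation:
Op 1: a = malloc(7) -> a = 0; heap: [0-6 ALLOC][7-46 FREE]
Op 2: b = malloc(15) -> b = 7; heap: [0-6 ALLOC][7-21 ALLOC][22-46 FREE]
Op 3: c = malloc(5) -> c = 22; heap: [0-6 ALLOC][7-21 ALLOC][22-26 ALLOC][27-46 FREE]
malloc(19): first-fit scan over [0-6 ALLOC][7-21 ALLOC][22-26 ALLOC][27-46 FREE] -> 27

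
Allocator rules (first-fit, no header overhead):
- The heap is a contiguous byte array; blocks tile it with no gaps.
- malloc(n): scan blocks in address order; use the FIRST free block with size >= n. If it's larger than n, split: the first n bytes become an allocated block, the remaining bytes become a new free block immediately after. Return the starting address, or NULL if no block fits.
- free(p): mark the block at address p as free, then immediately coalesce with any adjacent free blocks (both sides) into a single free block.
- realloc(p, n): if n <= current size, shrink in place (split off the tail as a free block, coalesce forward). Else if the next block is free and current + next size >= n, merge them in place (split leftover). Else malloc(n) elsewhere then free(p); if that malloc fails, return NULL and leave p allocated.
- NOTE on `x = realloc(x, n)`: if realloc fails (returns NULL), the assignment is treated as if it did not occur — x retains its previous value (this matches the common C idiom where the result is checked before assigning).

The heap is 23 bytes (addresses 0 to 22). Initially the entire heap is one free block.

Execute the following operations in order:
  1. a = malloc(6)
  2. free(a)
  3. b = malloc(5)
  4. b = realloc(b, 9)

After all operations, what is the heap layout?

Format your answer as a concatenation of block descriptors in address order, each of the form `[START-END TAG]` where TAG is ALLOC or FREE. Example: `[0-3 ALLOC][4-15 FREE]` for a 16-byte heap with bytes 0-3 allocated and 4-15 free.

Op 1: a = malloc(6) -> a = 0; heap: [0-5 ALLOC][6-22 FREE]
Op 2: free(a) -> (freed a); heap: [0-22 FREE]
Op 3: b = malloc(5) -> b = 0; heap: [0-4 ALLOC][5-22 FREE]
Op 4: b = realloc(b, 9) -> b = 0; heap: [0-8 ALLOC][9-22 FREE]

Answer: [0-8 ALLOC][9-22 FREE]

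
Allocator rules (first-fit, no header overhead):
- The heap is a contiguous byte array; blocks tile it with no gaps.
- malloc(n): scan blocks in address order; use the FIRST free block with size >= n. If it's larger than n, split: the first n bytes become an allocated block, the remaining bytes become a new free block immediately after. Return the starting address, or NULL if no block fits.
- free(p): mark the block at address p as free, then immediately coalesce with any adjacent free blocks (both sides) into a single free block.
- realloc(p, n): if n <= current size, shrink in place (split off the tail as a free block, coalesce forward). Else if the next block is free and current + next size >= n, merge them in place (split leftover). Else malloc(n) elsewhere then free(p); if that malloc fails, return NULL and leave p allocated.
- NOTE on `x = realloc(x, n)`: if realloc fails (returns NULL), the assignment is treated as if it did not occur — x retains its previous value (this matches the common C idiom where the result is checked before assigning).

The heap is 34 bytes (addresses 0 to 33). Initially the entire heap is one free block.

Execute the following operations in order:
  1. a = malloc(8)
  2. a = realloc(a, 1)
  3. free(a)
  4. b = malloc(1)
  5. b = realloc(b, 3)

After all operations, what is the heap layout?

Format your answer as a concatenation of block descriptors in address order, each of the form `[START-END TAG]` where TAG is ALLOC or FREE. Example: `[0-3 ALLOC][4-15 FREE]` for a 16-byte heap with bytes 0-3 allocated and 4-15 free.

Answer: [0-2 ALLOC][3-33 FREE]

Derivation:
Op 1: a = malloc(8) -> a = 0; heap: [0-7 ALLOC][8-33 FREE]
Op 2: a = realloc(a, 1) -> a = 0; heap: [0-0 ALLOC][1-33 FREE]
Op 3: free(a) -> (freed a); heap: [0-33 FREE]
Op 4: b = malloc(1) -> b = 0; heap: [0-0 ALLOC][1-33 FREE]
Op 5: b = realloc(b, 3) -> b = 0; heap: [0-2 ALLOC][3-33 FREE]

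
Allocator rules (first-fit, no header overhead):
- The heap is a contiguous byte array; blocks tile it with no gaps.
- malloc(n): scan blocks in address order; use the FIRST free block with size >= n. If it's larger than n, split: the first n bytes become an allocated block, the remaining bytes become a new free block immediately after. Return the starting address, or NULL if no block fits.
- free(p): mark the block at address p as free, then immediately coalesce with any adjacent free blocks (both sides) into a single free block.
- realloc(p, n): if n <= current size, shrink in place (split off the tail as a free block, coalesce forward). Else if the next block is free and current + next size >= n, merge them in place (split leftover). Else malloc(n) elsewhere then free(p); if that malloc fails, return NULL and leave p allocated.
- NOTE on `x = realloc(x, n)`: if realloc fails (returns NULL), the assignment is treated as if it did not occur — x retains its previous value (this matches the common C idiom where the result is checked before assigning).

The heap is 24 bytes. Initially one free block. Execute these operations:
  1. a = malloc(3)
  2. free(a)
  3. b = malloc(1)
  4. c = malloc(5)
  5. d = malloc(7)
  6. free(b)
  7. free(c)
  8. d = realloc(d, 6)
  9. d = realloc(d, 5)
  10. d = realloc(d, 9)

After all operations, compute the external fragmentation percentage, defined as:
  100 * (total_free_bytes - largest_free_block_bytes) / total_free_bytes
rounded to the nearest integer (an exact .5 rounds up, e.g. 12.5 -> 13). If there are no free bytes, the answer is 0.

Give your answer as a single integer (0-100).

Op 1: a = malloc(3) -> a = 0; heap: [0-2 ALLOC][3-23 FREE]
Op 2: free(a) -> (freed a); heap: [0-23 FREE]
Op 3: b = malloc(1) -> b = 0; heap: [0-0 ALLOC][1-23 FREE]
Op 4: c = malloc(5) -> c = 1; heap: [0-0 ALLOC][1-5 ALLOC][6-23 FREE]
Op 5: d = malloc(7) -> d = 6; heap: [0-0 ALLOC][1-5 ALLOC][6-12 ALLOC][13-23 FREE]
Op 6: free(b) -> (freed b); heap: [0-0 FREE][1-5 ALLOC][6-12 ALLOC][13-23 FREE]
Op 7: free(c) -> (freed c); heap: [0-5 FREE][6-12 ALLOC][13-23 FREE]
Op 8: d = realloc(d, 6) -> d = 6; heap: [0-5 FREE][6-11 ALLOC][12-23 FREE]
Op 9: d = realloc(d, 5) -> d = 6; heap: [0-5 FREE][6-10 ALLOC][11-23 FREE]
Op 10: d = realloc(d, 9) -> d = 6; heap: [0-5 FREE][6-14 ALLOC][15-23 FREE]
Free blocks: [6 9] total_free=15 largest=9 -> 100*(15-9)/15 = 600/15 = 40

Answer: 40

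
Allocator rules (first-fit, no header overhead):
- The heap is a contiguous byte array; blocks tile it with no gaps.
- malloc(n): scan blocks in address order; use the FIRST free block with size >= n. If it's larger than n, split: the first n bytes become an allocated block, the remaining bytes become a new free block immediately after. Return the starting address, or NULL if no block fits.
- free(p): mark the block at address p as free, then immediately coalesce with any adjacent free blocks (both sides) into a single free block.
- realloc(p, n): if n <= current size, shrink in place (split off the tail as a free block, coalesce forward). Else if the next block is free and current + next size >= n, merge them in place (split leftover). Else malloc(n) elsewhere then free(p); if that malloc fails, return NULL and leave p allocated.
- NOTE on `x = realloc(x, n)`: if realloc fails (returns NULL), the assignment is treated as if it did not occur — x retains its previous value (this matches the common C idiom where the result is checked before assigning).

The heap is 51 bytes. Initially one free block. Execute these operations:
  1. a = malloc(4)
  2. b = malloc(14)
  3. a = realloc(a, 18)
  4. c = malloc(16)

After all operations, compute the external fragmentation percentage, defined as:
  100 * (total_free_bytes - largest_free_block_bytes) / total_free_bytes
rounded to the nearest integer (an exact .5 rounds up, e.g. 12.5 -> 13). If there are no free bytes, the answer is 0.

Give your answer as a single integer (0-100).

Answer: 21

Derivation:
Op 1: a = malloc(4) -> a = 0; heap: [0-3 ALLOC][4-50 FREE]
Op 2: b = malloc(14) -> b = 4; heap: [0-3 ALLOC][4-17 ALLOC][18-50 FREE]
Op 3: a = realloc(a, 18) -> a = 18; heap: [0-3 FREE][4-17 ALLOC][18-35 ALLOC][36-50 FREE]
Op 4: c = malloc(16) -> c = NULL; heap: [0-3 FREE][4-17 ALLOC][18-35 ALLOC][36-50 FREE]
Free blocks: [4 15] total_free=19 largest=15 -> 100*(19-15)/19 = 400/19 ≈ 21.053 -> rounds to 21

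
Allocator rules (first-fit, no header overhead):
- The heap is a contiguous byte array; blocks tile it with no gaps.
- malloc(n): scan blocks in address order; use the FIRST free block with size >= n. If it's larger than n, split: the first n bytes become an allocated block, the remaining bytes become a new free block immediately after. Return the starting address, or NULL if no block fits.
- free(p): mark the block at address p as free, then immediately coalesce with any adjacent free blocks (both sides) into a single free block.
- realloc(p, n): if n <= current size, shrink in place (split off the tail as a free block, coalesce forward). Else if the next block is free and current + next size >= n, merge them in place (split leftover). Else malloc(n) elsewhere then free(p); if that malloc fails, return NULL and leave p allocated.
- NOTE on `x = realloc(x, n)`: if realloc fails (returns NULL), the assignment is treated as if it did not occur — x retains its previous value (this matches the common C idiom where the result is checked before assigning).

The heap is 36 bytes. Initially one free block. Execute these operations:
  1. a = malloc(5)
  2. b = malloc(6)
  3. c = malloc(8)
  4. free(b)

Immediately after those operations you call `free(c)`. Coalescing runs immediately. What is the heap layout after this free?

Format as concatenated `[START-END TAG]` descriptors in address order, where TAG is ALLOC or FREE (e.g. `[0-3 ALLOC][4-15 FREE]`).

Answer: [0-4 ALLOC][5-35 FREE]

Derivation:
Op 1: a = malloc(5) -> a = 0; heap: [0-4 ALLOC][5-35 FREE]
Op 2: b = malloc(6) -> b = 5; heap: [0-4 ALLOC][5-10 ALLOC][11-35 FREE]
Op 3: c = malloc(8) -> c = 11; heap: [0-4 ALLOC][5-10 ALLOC][11-18 ALLOC][19-35 FREE]
Op 4: free(b) -> (freed b); heap: [0-4 ALLOC][5-10 FREE][11-18 ALLOC][19-35 FREE]
free(c): c = 11 -> block [11-18 ALLOC]; mark free, coalesce with adjacent free neighbors -> [0-4 ALLOC][5-35 FREE]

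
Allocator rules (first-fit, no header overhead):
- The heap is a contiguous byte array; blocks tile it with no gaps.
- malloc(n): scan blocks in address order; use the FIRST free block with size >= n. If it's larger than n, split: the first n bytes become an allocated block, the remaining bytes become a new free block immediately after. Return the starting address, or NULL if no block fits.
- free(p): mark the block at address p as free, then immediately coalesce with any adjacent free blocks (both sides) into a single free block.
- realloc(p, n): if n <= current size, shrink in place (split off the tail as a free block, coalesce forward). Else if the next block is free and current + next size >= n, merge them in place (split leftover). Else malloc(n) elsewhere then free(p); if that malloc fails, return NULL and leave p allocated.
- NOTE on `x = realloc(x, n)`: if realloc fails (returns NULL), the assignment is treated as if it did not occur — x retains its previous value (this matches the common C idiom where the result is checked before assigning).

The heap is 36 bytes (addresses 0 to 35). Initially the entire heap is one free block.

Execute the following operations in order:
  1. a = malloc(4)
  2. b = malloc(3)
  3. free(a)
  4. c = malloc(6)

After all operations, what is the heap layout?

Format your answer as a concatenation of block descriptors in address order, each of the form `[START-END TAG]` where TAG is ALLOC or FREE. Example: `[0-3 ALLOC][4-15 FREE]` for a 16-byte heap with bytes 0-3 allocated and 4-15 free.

Op 1: a = malloc(4) -> a = 0; heap: [0-3 ALLOC][4-35 FREE]
Op 2: b = malloc(3) -> b = 4; heap: [0-3 ALLOC][4-6 ALLOC][7-35 FREE]
Op 3: free(a) -> (freed a); heap: [0-3 FREE][4-6 ALLOC][7-35 FREE]
Op 4: c = malloc(6) -> c = 7; heap: [0-3 FREE][4-6 ALLOC][7-12 ALLOC][13-35 FREE]

Answer: [0-3 FREE][4-6 ALLOC][7-12 ALLOC][13-35 FREE]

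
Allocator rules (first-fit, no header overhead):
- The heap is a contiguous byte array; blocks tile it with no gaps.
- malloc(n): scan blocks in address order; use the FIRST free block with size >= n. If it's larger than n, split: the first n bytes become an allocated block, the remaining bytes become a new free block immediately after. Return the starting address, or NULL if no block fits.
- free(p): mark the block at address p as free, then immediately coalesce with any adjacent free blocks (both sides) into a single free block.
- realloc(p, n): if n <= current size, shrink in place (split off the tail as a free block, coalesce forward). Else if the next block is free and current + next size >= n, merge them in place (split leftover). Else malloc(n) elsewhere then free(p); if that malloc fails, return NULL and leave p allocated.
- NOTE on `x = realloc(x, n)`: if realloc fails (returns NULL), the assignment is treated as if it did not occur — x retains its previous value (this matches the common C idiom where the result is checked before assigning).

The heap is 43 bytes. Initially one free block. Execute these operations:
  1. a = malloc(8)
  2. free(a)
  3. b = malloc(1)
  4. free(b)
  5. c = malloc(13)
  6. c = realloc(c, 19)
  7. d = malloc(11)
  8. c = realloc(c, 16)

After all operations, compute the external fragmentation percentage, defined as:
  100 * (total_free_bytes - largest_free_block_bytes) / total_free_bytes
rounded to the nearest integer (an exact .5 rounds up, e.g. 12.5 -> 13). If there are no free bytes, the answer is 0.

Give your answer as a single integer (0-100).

Answer: 19

Derivation:
Op 1: a = malloc(8) -> a = 0; heap: [0-7 ALLOC][8-42 FREE]
Op 2: free(a) -> (freed a); heap: [0-42 FREE]
Op 3: b = malloc(1) -> b = 0; heap: [0-0 ALLOC][1-42 FREE]
Op 4: free(b) -> (freed b); heap: [0-42 FREE]
Op 5: c = malloc(13) -> c = 0; heap: [0-12 ALLOC][13-42 FREE]
Op 6: c = realloc(c, 19) -> c = 0; heap: [0-18 ALLOC][19-42 FREE]
Op 7: d = malloc(11) -> d = 19; heap: [0-18 ALLOC][19-29 ALLOC][30-42 FREE]
Op 8: c = realloc(c, 16) -> c = 0; heap: [0-15 ALLOC][16-18 FREE][19-29 ALLOC][30-42 FREE]
Free blocks: [3 13] total_free=16 largest=13 -> 100*(16-13)/16 = 300/16 = 18.75 -> rounds to 19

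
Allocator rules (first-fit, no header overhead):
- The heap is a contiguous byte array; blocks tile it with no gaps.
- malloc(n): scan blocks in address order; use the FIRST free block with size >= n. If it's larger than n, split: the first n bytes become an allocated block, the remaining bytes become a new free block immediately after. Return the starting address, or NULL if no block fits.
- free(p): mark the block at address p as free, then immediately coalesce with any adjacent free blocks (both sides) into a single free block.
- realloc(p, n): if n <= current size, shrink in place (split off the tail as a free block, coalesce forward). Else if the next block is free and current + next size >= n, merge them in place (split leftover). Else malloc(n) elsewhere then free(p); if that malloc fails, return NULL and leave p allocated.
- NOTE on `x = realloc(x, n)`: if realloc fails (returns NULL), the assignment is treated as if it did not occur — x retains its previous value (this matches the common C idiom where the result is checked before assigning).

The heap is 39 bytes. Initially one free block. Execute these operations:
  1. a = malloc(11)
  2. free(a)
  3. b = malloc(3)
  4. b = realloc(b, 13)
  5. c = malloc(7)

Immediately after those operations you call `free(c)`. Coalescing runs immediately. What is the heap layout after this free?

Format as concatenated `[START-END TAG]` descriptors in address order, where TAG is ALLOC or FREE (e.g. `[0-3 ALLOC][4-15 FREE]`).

Op 1: a = malloc(11) -> a = 0; heap: [0-10 ALLOC][11-38 FREE]
Op 2: free(a) -> (freed a); heap: [0-38 FREE]
Op 3: b = malloc(3) -> b = 0; heap: [0-2 ALLOC][3-38 FREE]
Op 4: b = realloc(b, 13) -> b = 0; heap: [0-12 ALLOC][13-38 FREE]
Op 5: c = malloc(7) -> c = 13; heap: [0-12 ALLOC][13-19 ALLOC][20-38 FREE]
free(c): c = 13 -> block [13-19 ALLOC]; mark free, coalesce with adjacent free neighbors -> [0-12 ALLOC][13-38 FREE]

Answer: [0-12 ALLOC][13-38 FREE]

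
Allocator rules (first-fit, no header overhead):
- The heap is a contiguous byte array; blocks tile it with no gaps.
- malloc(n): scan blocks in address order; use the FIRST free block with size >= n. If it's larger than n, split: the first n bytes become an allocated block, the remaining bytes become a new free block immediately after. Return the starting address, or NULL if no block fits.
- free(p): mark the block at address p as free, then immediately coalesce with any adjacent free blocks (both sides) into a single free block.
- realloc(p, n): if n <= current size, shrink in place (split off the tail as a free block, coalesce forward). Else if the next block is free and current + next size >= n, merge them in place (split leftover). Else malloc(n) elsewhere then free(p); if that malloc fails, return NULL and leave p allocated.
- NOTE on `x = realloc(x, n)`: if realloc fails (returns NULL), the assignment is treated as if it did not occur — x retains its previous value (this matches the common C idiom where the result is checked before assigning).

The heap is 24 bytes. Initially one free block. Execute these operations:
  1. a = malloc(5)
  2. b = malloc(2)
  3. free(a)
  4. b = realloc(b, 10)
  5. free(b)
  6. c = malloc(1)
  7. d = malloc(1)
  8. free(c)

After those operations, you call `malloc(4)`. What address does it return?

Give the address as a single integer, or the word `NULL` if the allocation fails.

Op 1: a = malloc(5) -> a = 0; heap: [0-4 ALLOC][5-23 FREE]
Op 2: b = malloc(2) -> b = 5; heap: [0-4 ALLOC][5-6 ALLOC][7-23 FREE]
Op 3: free(a) -> (freed a); heap: [0-4 FREE][5-6 ALLOC][7-23 FREE]
Op 4: b = realloc(b, 10) -> b = 5; heap: [0-4 FREE][5-14 ALLOC][15-23 FREE]
Op 5: free(b) -> (freed b); heap: [0-23 FREE]
Op 6: c = malloc(1) -> c = 0; heap: [0-0 ALLOC][1-23 FREE]
Op 7: d = malloc(1) -> d = 1; heap: [0-0 ALLOC][1-1 ALLOC][2-23 FREE]
Op 8: free(c) -> (freed c); heap: [0-0 FREE][1-1 ALLOC][2-23 FREE]
malloc(4): first-fit scan over [0-0 FREE][1-1 ALLOC][2-23 FREE] -> 2

Answer: 2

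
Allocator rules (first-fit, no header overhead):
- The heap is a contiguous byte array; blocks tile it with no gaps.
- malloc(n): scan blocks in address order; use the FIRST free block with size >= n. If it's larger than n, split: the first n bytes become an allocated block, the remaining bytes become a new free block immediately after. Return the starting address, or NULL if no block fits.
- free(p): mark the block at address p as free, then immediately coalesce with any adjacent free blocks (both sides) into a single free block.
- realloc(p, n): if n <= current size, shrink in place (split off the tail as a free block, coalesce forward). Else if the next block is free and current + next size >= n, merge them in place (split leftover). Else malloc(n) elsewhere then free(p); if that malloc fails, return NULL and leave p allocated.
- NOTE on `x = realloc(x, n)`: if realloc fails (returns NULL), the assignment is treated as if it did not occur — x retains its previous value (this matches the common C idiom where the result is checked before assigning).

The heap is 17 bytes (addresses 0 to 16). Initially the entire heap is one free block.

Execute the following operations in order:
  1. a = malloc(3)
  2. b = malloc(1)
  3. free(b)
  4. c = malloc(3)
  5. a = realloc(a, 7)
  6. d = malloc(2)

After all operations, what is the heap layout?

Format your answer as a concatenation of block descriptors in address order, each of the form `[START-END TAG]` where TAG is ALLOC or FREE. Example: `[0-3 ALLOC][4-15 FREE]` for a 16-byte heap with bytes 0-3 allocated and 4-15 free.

Op 1: a = malloc(3) -> a = 0; heap: [0-2 ALLOC][3-16 FREE]
Op 2: b = malloc(1) -> b = 3; heap: [0-2 ALLOC][3-3 ALLOC][4-16 FREE]
Op 3: free(b) -> (freed b); heap: [0-2 ALLOC][3-16 FREE]
Op 4: c = malloc(3) -> c = 3; heap: [0-2 ALLOC][3-5 ALLOC][6-16 FREE]
Op 5: a = realloc(a, 7) -> a = 6; heap: [0-2 FREE][3-5 ALLOC][6-12 ALLOC][13-16 FREE]
Op 6: d = malloc(2) -> d = 0; heap: [0-1 ALLOC][2-2 FREE][3-5 ALLOC][6-12 ALLOC][13-16 FREE]

Answer: [0-1 ALLOC][2-2 FREE][3-5 ALLOC][6-12 ALLOC][13-16 FREE]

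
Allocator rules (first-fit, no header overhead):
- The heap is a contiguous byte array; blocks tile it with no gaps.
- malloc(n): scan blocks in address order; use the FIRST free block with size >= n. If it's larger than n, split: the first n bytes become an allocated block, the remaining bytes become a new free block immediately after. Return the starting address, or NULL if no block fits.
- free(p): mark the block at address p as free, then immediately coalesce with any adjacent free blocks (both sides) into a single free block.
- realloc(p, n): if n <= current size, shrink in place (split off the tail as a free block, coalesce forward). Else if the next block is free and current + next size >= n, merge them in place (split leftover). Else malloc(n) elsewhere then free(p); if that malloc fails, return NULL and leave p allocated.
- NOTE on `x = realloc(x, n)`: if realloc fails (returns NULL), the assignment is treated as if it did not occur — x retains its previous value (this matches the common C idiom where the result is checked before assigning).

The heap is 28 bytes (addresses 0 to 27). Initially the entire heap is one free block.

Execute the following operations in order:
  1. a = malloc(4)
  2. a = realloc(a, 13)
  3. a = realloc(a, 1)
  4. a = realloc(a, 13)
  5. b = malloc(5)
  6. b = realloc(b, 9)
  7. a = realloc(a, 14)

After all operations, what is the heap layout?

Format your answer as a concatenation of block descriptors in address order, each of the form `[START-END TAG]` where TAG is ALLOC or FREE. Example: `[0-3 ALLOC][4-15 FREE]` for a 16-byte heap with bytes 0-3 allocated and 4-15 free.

Op 1: a = malloc(4) -> a = 0; heap: [0-3 ALLOC][4-27 FREE]
Op 2: a = realloc(a, 13) -> a = 0; heap: [0-12 ALLOC][13-27 FREE]
Op 3: a = realloc(a, 1) -> a = 0; heap: [0-0 ALLOC][1-27 FREE]
Op 4: a = realloc(a, 13) -> a = 0; heap: [0-12 ALLOC][13-27 FREE]
Op 5: b = malloc(5) -> b = 13; heap: [0-12 ALLOC][13-17 ALLOC][18-27 FREE]
Op 6: b = realloc(b, 9) -> b = 13; heap: [0-12 ALLOC][13-21 ALLOC][22-27 FREE]
Op 7: a = realloc(a, 14) -> NULL (a unchanged); heap: [0-12 ALLOC][13-21 ALLOC][22-27 FREE]

Answer: [0-12 ALLOC][13-21 ALLOC][22-27 FREE]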